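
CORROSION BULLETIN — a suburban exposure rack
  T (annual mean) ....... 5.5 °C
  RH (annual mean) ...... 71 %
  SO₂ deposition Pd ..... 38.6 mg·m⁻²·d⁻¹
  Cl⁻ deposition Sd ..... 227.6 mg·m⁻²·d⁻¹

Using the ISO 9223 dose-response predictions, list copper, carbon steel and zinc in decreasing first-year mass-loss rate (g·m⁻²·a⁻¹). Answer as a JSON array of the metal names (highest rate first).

["carbon steel", "zinc", "copper"]

copper: temperature factor f = +0.126·(-4.5) = -0.5670
  Pd branch = 0.0053·Pd^0.26·e^(0.059·RH+f) = 0.5126 μm/a
  Sd branch = 0.01025·Sd^0.27·e^(0.036·RH+0.049·T) = 0.7486 μm/a
  r_corr = 0.5126 + 0.7486 = 1.261 μm/a
  mass loss = 1.261 μm/a × 8.96 g/cm³ = 11.3 g·m⁻²·a⁻¹
carbon steel: f(T) = +0.150·(T−10) [T≤10 °C] = -0.6750
  Pd branch = 1.77·Pd^0.52·e^(0.02·RH+f) = 24.92 μm/a
  Sd branch = 0.102·Sd^0.62·e^(0.033·RH+0.04·T) = 38.3 μm/a
  sum: 24.92 + 38.3 → r_corr = 63.22 μm/a
  mass loss = 63.22 μm/a × 7.85 g/cm³ = 496.2 g·m⁻²·a⁻¹
zinc: temperature factor f = +0.038·(-4.5) = -0.1710
  SO₂ term: 0.0129·38.6^0.44·exp(0.046·71-0.1710) = 1.422
  Sd branch = 0.0175·Sd^0.57·e^(0.008·RH+0.085·T) = 1.087 μm/a
  r_corr = 1.422 + 1.087 = 2.509 μm/a
  mass loss = 2.509 μm/a × 7.14 g/cm³ = 17.91 g·m⁻²·a⁻¹
Ordering by g·m⁻²·a⁻¹: carbon steel (496) > zinc (17.9) > copper (11.3)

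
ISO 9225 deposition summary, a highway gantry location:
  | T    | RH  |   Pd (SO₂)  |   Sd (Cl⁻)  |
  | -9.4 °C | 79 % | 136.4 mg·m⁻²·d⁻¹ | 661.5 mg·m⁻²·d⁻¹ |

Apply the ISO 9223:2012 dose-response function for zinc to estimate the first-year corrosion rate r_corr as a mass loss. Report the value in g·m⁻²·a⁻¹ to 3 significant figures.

zinc: temperature factor f = +0.038·(-19.4) = -0.7372
  sulphur-dioxide contribution → 2.032 μm/a
  chloride contribution → 0.6001 μm/a
  total first-year rate 2.632 μm/a
Convert to mass loss: 2.632 μm/a × 7.14 g/cm³ = 18.79 g·m⁻²·a⁻¹

r_corr = 18.8 g·m⁻²·a⁻¹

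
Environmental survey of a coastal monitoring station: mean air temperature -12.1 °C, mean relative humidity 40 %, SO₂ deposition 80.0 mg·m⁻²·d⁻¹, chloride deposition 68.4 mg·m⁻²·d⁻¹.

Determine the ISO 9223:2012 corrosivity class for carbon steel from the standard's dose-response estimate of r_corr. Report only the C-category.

carbon steel: f(T) = +0.150·(T−10) [T≤10 °C] = -3.3150
  SO₂ term: 1.77·80.0^0.52·exp(0.02·40-3.3150) = 1.397
  Sd branch = 0.102·Sd^0.62·e^(0.033·RH+0.04·T) = 3.232 μm/a
  r_corr = 1.397 + 3.232 = 4.629 μm/a
4.63 μm/a falls in (1.3, 25] for carbon steel → category C2

C2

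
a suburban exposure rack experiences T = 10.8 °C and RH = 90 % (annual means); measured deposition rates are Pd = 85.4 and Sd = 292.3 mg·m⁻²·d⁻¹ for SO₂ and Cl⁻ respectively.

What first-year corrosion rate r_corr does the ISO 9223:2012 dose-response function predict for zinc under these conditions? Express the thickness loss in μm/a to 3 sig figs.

zinc: T>10 °C ⇒ hinge -0.071·(10.8−10) = -0.0568
  sulphur-dioxide contribution → 5.417 μm/a
  chloride contribution → 2.291 μm/a
  total first-year rate 7.707 μm/a

r_corr = 7.71 μm/a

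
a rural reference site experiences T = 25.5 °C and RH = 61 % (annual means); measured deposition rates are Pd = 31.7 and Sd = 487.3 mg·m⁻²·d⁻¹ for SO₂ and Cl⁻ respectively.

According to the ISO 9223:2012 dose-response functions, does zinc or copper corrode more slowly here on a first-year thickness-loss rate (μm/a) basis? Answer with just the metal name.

copper

zinc: temperature factor f = -0.071·(15.5) = -1.1005
  sulphur-dioxide contribution → 0.3249 μm/a
  chloride contribution → 8.479 μm/a
  ⇒ r_corr(zinc) = 8.804 μm/a
copper: T>10 °C ⇒ hinge -0.080·(25.5−10) = -1.2400
  sulphur-dioxide contribution → 0.1377 μm/a
  chloride contribution → 1.709 μm/a
  total first-year rate 1.847 μm/a
Ordering by μm/a: zinc (8.8) > copper (1.85)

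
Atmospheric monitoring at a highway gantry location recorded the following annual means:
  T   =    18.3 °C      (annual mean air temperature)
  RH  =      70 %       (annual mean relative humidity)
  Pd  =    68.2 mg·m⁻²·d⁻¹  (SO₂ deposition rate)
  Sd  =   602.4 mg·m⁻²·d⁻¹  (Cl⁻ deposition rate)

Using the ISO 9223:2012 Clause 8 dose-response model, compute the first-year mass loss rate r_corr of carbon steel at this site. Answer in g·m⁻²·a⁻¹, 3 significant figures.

r_corr = 1.21e+03 g·m⁻²·a⁻¹

carbon steel: temperature factor f = -0.054·(8.3) = -0.4482
  sulphur-dioxide contribution → 41.2 μm/a
  chloride contribution → 113 μm/a
  ⇒ r_corr(carbon steel) = 154.2 μm/a
Convert to mass loss: 154.2 μm/a × 7.85 g/cm³ = 1211 g·m⁻²·a⁻¹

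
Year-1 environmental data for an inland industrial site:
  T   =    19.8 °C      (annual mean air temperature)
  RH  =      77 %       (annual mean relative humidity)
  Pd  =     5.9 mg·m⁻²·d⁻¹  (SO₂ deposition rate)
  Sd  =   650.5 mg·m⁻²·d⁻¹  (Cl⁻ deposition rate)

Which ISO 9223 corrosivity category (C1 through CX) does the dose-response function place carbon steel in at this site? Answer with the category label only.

C5

carbon steel: temperature factor f = -0.054·(9.8) = -0.5292
  SO₂ term: 1.77·5.9^0.52·exp(0.02·77-0.5292) = 12.24
  Cl⁻ term: 0.102·650.5^0.62·exp(0.033·77+0.04·19.8) = 158.6
  sum: 12.24 + 158.6 → r_corr = 170.8 μm/a
171 μm/a falls in (80, 200] for carbon steel → category C5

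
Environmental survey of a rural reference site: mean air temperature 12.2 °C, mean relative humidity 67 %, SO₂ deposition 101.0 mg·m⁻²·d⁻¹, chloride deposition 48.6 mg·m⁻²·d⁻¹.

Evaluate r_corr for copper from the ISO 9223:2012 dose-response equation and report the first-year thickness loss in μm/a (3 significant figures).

r_corr = 1.36 μm/a

copper: f(T) = -0.080·(T−10) [T>10 °C] = -0.1760
  sulphur-dioxide contribution → 0.7687 μm/a
  chloride contribution → 0.5933 μm/a
  ⇒ r_corr(copper) = 1.362 μm/a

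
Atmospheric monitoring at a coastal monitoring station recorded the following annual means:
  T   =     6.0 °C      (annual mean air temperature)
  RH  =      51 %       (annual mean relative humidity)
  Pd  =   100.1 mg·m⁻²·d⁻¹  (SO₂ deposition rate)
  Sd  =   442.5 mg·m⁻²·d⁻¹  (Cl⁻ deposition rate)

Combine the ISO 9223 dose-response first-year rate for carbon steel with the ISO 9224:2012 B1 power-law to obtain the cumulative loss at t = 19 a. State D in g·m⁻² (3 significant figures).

D(19) = 2.20e+03 g·m⁻²

carbon steel: f(T) = +0.150·(T−10) [T≤10 °C] = -0.6000
  SO₂ term: 1.77·100.1^0.52·exp(0.02·51-0.6000) = 29.55
  Sd branch = 0.102·Sd^0.62·e^(0.033·RH+0.04·T) = 30.49 μm/a
  r_corr = 29.55 + 30.49 = 60.05 μm/a
Long-term exponent b (ISO 9224 Table 2, B1) = 0.523
  D(19) = 60.05 × 19^0.523 = 60.05 × 4.664 = 280.1 μm
  Mass loss = 280.1 μm × 7.85 g/cm³ = 2199 g·m⁻²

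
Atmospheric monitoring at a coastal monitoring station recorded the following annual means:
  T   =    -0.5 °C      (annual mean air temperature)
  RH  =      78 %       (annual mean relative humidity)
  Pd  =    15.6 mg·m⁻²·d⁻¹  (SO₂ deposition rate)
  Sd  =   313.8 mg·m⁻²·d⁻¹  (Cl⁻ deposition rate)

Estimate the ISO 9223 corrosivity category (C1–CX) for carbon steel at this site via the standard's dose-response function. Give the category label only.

C4

carbon steel: temperature factor f = +0.150·(-10.5) = -1.5750
  SO₂ term: 1.77·15.6^0.52·exp(0.02·78-1.5750) = 7.276
  Cl⁻ term: 0.102·313.8^0.62·exp(0.033·78+0.04·-0.5) = 46.31
  r_corr = 7.276 + 46.31 = 53.59 μm/a
ISO 9223 Table 2 (carbon steel): 50 < 53.6 ≤ 80 μm/a ⇒ C4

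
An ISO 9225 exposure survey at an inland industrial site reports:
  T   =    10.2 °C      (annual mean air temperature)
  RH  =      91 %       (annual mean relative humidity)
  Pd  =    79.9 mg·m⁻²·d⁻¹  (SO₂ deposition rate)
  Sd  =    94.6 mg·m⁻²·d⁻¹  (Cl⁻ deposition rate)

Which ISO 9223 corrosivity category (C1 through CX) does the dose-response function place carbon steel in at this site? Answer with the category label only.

C5

carbon steel: f(T) = -0.054·(T−10) [T>10 °C] = -0.0108
  Pd branch = 1.77·Pd^0.52·e^(0.02·RH+f) = 105.4 μm/a
  Cl⁻ term: 0.102·94.6^0.62·exp(0.033·91+0.04·10.2) = 51.88
  sum: 105.4 + 51.88 → r_corr = 157.3 μm/a
157 μm/a falls in (80, 200] for carbon steel → category C5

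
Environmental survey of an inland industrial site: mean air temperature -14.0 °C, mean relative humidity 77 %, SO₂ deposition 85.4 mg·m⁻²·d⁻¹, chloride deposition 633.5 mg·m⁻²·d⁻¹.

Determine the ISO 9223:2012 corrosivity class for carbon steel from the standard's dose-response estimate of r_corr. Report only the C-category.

C3

carbon steel: T≤10 °C ⇒ hinge +0.150·(-14.0−10) = -3.6000
  sulphur-dioxide contribution → 2.279 μm/a
  chloride contribution → 40.37 μm/a
  ⇒ r_corr(carbon steel) = 42.65 μm/a
ISO 9223 Table 2 (carbon steel): 25 < 42.6 ≤ 50 μm/a ⇒ C3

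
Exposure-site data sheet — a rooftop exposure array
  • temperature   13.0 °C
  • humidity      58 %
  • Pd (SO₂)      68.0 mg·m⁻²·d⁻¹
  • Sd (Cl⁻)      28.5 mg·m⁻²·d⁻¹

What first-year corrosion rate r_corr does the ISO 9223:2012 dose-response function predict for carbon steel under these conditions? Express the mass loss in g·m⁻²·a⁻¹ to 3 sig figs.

carbon steel: T>10 °C ⇒ hinge -0.054·(13.0−10) = -0.1620
  sulphur-dioxide contribution → 43.08 μm/a
  chloride contribution → 9.283 μm/a
  ⇒ r_corr(carbon steel) = 52.37 μm/a
Convert to mass loss: 52.37 μm/a × 7.85 g/cm³ = 411.1 g·m⁻²·a⁻¹

r_corr = 411 g·m⁻²·a⁻¹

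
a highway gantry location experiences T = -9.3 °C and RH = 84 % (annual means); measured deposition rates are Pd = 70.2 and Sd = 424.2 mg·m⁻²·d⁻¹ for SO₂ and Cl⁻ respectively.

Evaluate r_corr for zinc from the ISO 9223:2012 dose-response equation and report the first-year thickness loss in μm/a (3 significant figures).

r_corr = 2.41 μm/a

zinc: T≤10 °C ⇒ hinge +0.038·(-9.3−10) = -0.7334
  SO₂ term: 0.0129·70.2^0.44·exp(0.046·84-0.7334) = 1.917
  Cl⁻ term: 0.0175·424.2^0.57·exp(0.008·84+0.085·-9.3) = 0.489
  sum: 1.917 + 0.489 → r_corr = 2.406 μm/a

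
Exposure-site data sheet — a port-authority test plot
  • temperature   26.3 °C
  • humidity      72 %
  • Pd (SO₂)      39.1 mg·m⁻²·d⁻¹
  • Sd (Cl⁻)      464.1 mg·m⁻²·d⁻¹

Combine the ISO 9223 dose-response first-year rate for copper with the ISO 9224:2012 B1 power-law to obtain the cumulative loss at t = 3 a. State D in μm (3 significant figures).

copper: temperature factor f = -0.080·(16.3) = -1.3040
  Pd branch = 0.0053·Pd^0.26·e^(0.059·RH+f) = 0.2611 μm/a
  Sd branch = 0.01025·Sd^0.27·e^(0.036·RH+0.049·T) = 2.607 μm/a
  r_corr = 0.2611 + 2.607 = 2.868 μm/a
Long-term exponent b (ISO 9224 Table 2, B1) = 0.667
  D(3) = 2.868 × 3^0.667 = 2.868 × 2.081 = 5.967 μm

D(3) = 5.97 μm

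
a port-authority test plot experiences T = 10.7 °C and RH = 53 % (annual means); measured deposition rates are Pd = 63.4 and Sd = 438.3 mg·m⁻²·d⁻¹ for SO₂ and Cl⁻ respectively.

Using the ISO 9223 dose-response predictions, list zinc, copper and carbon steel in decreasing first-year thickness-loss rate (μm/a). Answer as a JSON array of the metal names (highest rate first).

zinc: T>10 °C ⇒ hinge -0.071·(10.7−10) = -0.0497
  SO₂ term: 0.0129·63.4^0.44·exp(0.046·53-0.0497) = 0.8724
  Cl⁻ term: 0.0175·438.3^0.57·exp(0.008·53+0.085·10.7) = 2.128
  r_corr = 0.8724 + 2.128 = 3 μm/a
copper: temperature factor f = -0.080·(0.7) = -0.0560
  Pd branch = 0.0053·Pd^0.26·e^(0.059·RH+f) = 0.3362 μm/a
  Cl⁻ term: 0.01025·438.3^0.27·exp(0.036·53+0.049·10.7) = 0.603
  sum: 0.3362 + 0.603 → r_corr = 0.9392 μm/a
carbon steel: temperature factor f = -0.054·(0.7) = -0.0378
  SO₂ term: 1.77·63.4^0.52·exp(0.02·53-0.0378) = 42.56
  Sd branch = 0.102·Sd^0.62·e^(0.033·RH+0.04·T) = 39.08 μm/a
  r_corr = 42.56 + 39.08 = 81.64 μm/a
Ordering by μm/a: carbon steel (81.6) > zinc (3) > copper (0.939)

["carbon steel", "zinc", "copper"]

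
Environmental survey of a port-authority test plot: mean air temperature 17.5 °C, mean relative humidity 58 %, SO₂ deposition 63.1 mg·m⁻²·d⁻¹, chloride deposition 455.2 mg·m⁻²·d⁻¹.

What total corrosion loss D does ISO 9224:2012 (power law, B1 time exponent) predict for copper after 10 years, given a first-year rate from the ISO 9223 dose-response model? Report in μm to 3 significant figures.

copper: T>10 °C ⇒ hinge -0.080·(17.5−10) = -0.6000
  SO₂ term: 0.0053·63.1^0.26·exp(0.059·58-0.6000) = 0.2617
  Cl⁻ term: 0.01025·455.2^0.27·exp(0.036·58+0.049·17.5) = 1.018
  sum: 0.2617 + 1.018 → r_corr = 1.28 μm/a
Long-term exponent b (ISO 9224 Table 2, B1) = 0.667
  D(10) = 1.28 × 10^0.667 = 1.28 × 4.645 = 5.944 μm

D(10) = 5.94 μm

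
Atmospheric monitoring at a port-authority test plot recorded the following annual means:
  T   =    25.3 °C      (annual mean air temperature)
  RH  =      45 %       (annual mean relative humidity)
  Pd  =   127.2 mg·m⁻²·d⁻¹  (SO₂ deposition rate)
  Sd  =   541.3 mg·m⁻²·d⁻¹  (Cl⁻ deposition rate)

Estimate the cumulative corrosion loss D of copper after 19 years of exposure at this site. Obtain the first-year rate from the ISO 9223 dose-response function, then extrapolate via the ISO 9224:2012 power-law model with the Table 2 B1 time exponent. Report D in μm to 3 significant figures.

copper: T>10 °C ⇒ hinge -0.080·(25.3−10) = -1.2240
  SO₂ term: 0.0053·127.2^0.26·exp(0.059·45-1.2240) = 0.07815
  Cl⁻ term: 0.01025·541.3^0.27·exp(0.036·45+0.049·25.3) = 0.9788
  r_corr = 0.07815 + 0.9788 = 1.057 μm/a
Long-term exponent b (ISO 9224 Table 2, B1) = 0.667
  D(19) = 1.057 × 19^0.667 = 1.057 × 7.127 = 7.533 μm

D(19) = 7.53 μm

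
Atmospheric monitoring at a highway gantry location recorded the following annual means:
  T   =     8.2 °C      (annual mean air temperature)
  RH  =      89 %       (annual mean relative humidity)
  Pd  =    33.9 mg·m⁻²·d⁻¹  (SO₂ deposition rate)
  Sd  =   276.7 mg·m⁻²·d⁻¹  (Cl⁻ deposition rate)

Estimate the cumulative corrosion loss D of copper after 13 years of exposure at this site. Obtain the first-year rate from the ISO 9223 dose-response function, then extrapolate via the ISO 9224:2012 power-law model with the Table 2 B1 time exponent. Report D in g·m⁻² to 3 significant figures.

D(13) = 185 g·m⁻²

copper: T≤10 °C ⇒ hinge +0.126·(8.2−10) = -0.2268
  sulphur-dioxide contribution → 2.014 μm/a
  chloride contribution → 1.722 μm/a
  ⇒ r_corr(copper) = 3.736 μm/a
Power-law: D(13) = r_corr · 13^0.667
  D(13) = 3.736 × 13^0.667 = 3.736 × 5.534 = 20.67 μm
  Mass loss = 20.67 μm × 8.96 g/cm³ = 185.2 g·m⁻²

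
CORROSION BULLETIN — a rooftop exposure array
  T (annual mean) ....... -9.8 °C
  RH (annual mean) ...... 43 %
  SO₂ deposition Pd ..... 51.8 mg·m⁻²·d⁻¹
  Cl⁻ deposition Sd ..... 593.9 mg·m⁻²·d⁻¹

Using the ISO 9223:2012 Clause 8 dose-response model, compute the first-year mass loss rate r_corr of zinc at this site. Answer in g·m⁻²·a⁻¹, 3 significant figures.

zinc: T≤10 °C ⇒ hinge +0.038·(-9.8−10) = -0.7524
  sulphur-dioxide contribution → 0.2496 μm/a
  chloride contribution → 0.409 μm/a
  ⇒ r_corr(zinc) = 0.6585 μm/a
Convert to mass loss: 0.6585 μm/a × 7.14 g/cm³ = 4.702 g·m⁻²·a⁻¹

r_corr = 4.70 g·m⁻²·a⁻¹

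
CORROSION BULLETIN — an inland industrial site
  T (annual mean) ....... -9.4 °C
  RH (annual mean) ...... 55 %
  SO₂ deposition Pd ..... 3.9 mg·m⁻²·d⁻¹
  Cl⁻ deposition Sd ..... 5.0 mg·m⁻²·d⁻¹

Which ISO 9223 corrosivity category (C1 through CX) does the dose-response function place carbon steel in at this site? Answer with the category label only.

carbon steel: f(T) = +0.150·(T−10) [T≤10 °C] = -2.9100
  SO₂ term: 1.77·3.9^0.52·exp(0.02·55-2.9100) = 0.5878
  Sd branch = 0.102·Sd^0.62·e^(0.033·RH+0.04·T) = 1.167 μm/a
  r_corr = 0.5878 + 1.167 = 1.754 μm/a
Category bounds: 1.3…25 μm/a bracket r_corr ⇒ C2

C2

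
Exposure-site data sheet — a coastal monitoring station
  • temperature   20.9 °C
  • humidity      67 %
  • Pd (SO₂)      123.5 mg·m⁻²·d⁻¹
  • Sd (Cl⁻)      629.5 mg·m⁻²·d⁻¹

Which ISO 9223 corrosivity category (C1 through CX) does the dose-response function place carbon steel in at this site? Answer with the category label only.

C5

carbon steel: temperature factor f = -0.054·(10.9) = -0.5886
  sulphur-dioxide contribution → 45.92 μm/a
  chloride contribution → 116.8 μm/a
  total first-year rate 162.7 μm/a
ISO 9223 Table 2 (carbon steel): 80 < 163 ≤ 200 μm/a ⇒ C5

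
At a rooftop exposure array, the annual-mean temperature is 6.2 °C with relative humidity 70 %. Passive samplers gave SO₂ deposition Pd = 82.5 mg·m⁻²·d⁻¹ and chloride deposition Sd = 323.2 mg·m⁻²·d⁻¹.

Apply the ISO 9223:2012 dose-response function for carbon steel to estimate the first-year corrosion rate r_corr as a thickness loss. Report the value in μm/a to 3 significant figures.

r_corr = 87.6 μm/a

carbon steel: T≤10 °C ⇒ hinge +0.150·(6.2−10) = -0.5700
  sulphur-dioxide contribution → 40.27 μm/a
  chloride contribution → 47.36 μm/a
  total first-year rate 87.63 μm/a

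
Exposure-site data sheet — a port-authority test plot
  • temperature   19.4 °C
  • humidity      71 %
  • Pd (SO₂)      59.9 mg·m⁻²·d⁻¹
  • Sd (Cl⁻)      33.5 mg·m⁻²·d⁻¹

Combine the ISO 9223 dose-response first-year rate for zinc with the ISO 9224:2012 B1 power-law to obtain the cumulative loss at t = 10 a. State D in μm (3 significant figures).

zinc: temperature factor f = -0.071·(9.4) = -0.6674
  Pd branch = 0.0129·Pd^0.44·e^(0.046·RH+f) = 1.05 μm/a
  Sd branch = 0.0175·Sd^0.57·e^(0.008·RH+0.085·T) = 1.189 μm/a
  r_corr = 1.05 + 1.189 = 2.239 μm/a
ISO 9224: D(t) = r_corr · t^b with b = 0.813 (zinc, B1)
  D(10) = 2.239 × 10^0.813 = 2.239 × 6.501 = 14.56 μm

D(10) = 14.6 μm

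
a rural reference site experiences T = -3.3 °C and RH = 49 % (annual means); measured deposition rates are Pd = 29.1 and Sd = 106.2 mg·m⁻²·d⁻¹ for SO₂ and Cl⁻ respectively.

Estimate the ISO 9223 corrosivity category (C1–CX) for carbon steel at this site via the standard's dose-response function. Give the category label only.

carbon steel: f(T) = +0.150·(T−10) [T≤10 °C] = -1.9950
  sulphur-dioxide contribution → 3.702 μm/a
  chloride contribution → 8.123 μm/a
  ⇒ r_corr(carbon steel) = 11.82 μm/a
Category bounds: 1.3…25 μm/a bracket r_corr ⇒ C2

C2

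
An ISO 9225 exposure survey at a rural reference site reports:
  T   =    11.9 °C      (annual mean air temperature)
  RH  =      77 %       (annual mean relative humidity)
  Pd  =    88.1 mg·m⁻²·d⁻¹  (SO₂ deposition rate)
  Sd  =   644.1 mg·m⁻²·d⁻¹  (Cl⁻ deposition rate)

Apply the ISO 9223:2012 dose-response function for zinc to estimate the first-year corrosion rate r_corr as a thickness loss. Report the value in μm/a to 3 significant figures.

zinc: f(T) = -0.071·(T−10) [T>10 °C] = -0.1349
  SO₂ term: 0.0129·88.1^0.44·exp(0.046·77-0.1349) = 2.793
  Cl⁻ term: 0.0175·644.1^0.57·exp(0.008·77+0.085·11.9) = 3.556
  r_corr = 2.793 + 3.556 = 6.349 μm/a

r_corr = 6.35 μm/a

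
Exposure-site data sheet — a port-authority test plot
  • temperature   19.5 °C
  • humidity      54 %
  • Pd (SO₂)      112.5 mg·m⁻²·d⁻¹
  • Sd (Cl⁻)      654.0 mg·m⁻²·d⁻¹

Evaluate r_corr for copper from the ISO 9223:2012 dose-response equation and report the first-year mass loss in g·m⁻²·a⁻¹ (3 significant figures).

copper: f(T) = -0.080·(T−10) [T>10 °C] = -0.7600
  Pd branch = 0.0053·Pd^0.26·e^(0.059·RH+f) = 0.2047 μm/a
  Sd branch = 0.01025·Sd^0.27·e^(0.036·RH+0.049·T) = 1.072 μm/a
  r_corr = 0.2047 + 1.072 = 1.277 μm/a
Convert to mass loss: 1.277 μm/a × 8.96 g/cm³ = 11.44 g·m⁻²·a⁻¹

r_corr = 11.4 g·m⁻²·a⁻¹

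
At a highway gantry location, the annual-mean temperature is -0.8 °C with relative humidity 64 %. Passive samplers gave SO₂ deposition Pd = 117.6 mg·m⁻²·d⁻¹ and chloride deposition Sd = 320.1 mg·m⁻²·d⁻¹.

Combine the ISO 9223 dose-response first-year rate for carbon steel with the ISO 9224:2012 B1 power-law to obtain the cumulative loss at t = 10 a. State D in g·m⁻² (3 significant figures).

carbon steel: T≤10 °C ⇒ hinge +0.150·(-0.8−10) = -1.6200
  SO₂ term: 1.77·117.6^0.52·exp(0.02·64-1.6200) = 15.03
  Sd branch = 0.102·Sd^0.62·e^(0.033·RH+0.04·T) = 29.19 μm/a
  r_corr = 15.03 + 29.19 = 44.22 μm/a
ISO 9224: D(t) = r_corr · t^b with b = 0.523 (carbon steel, B1)
  D(10) = 44.22 × 10^0.523 = 44.22 × 3.334 = 147.4 μm
  Mass loss = 147.4 μm × 7.85 g/cm³ = 1157 g·m⁻²

D(10) = 1.16e+03 g·m⁻²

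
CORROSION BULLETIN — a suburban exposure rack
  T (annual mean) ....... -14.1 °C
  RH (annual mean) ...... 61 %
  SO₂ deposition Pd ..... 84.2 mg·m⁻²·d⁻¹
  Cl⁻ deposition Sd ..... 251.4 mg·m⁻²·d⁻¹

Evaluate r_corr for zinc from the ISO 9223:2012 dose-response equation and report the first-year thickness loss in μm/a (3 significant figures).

r_corr = 0.801 μm/a

zinc: T≤10 °C ⇒ hinge +0.038·(-14.1−10) = -0.9158
  SO₂ term: 0.0129·84.2^0.44·exp(0.046·61-0.9158) = 0.6007
  Cl⁻ term: 0.0175·251.4^0.57·exp(0.008·61+0.085·-14.1) = 0.2008
  r_corr = 0.6007 + 0.2008 = 0.8014 μm/a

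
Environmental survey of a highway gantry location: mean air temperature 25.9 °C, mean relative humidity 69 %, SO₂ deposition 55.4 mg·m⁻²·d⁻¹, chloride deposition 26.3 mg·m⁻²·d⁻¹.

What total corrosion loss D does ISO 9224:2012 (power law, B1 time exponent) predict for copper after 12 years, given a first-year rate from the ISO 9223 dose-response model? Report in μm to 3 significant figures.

D(12) = 6.84 μm

copper: f(T) = -0.080·(T−10) [T>10 °C] = -1.2720
  Pd branch = 0.0053·Pd^0.26·e^(0.059·RH+f) = 0.2473 μm/a
  Cl⁻ term: 0.01025·26.3^0.27·exp(0.036·69+0.049·25.9) = 1.057
  sum: 0.2473 + 1.057 → r_corr = 1.304 μm/a
Power-law: D(12) = r_corr · 12^0.667
  D(12) = 1.304 × 12^0.667 = 1.304 × 5.246 = 6.842 μm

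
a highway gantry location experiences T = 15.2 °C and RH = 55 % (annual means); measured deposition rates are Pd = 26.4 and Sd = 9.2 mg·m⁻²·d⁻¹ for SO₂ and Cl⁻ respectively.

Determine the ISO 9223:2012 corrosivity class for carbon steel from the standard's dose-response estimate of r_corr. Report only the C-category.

C3

carbon steel: temperature factor f = -0.054·(5.2) = -0.2808
  SO₂ term: 1.77·26.4^0.52·exp(0.02·55-0.2808) = 22.03
  Sd branch = 0.102·Sd^0.62·e^(0.033·RH+0.04·T) = 4.555 μm/a
  sum: 22.03 + 4.555 → r_corr = 26.58 μm/a
Category bounds: 25…50 μm/a bracket r_corr ⇒ C3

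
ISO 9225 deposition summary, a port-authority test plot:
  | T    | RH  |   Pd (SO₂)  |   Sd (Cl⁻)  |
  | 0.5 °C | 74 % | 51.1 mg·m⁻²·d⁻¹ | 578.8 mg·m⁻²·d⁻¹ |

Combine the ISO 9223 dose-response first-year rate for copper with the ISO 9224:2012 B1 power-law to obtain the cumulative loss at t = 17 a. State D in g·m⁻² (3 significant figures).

copper: T≤10 °C ⇒ hinge +0.126·(0.5−10) = -1.1970
  SO₂ term: 0.0053·51.1^0.26·exp(0.059·74-1.1970) = 0.3505
  Cl⁻ term: 0.01025·578.8^0.27·exp(0.036·74+0.049·0.5) = 0.8399
  r_corr = 0.3505 + 0.8399 = 1.19 μm/a
Long-term exponent b (ISO 9224 Table 2, B1) = 0.667
  D(17) = 1.19 × 17^0.667 = 1.19 × 6.618 = 7.878 μm
  Mass loss = 7.878 μm × 8.96 g/cm³ = 70.59 g·m⁻²

D(17) = 70.6 g·m⁻²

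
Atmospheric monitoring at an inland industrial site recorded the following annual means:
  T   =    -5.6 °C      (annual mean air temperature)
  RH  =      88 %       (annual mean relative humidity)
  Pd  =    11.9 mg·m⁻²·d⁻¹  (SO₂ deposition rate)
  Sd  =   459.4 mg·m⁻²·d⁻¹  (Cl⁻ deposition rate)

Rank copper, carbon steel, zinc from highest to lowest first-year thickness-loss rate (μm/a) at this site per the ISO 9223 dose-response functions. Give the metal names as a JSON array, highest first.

copper: f(T) = +0.126·(T−10) [T≤10 °C] = -1.9656
  sulphur-dioxide contribution → 0.2542 μm/a
  chloride contribution → 0.9687 μm/a
  ⇒ r_corr(copper) = 1.223 μm/a
carbon steel: temperature factor f = +0.150·(-15.6) = -2.3400
  sulphur-dioxide contribution → 3.592 μm/a
  chloride contribution → 66.54 μm/a
  ⇒ r_corr(carbon steel) = 70.13 μm/a
zinc: f(T) = +0.038·(T−10) [T≤10 °C] = -0.5928
  sulphur-dioxide contribution → 1.215 μm/a
  chloride contribution → 0.7236 μm/a
  total first-year rate 1.938 μm/a
Ordering by μm/a: carbon steel (70.1) > zinc (1.94) > copper (1.22)

["carbon steel", "zinc", "copper"]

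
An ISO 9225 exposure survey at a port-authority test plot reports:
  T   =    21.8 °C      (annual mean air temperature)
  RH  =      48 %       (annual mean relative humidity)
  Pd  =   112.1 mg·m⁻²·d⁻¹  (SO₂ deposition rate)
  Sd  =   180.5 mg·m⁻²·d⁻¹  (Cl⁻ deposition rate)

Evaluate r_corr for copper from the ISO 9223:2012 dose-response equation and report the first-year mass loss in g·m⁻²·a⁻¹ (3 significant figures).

copper: T>10 °C ⇒ hinge -0.080·(21.8−10) = -0.9440
  sulphur-dioxide contribution → 0.1194 μm/a
  chloride contribution → 0.6829 μm/a
  ⇒ r_corr(copper) = 0.8023 μm/a
Convert to mass loss: 0.8023 μm/a × 8.96 g/cm³ = 7.189 g·m⁻²·a⁻¹

r_corr = 7.19 g·m⁻²·a⁻¹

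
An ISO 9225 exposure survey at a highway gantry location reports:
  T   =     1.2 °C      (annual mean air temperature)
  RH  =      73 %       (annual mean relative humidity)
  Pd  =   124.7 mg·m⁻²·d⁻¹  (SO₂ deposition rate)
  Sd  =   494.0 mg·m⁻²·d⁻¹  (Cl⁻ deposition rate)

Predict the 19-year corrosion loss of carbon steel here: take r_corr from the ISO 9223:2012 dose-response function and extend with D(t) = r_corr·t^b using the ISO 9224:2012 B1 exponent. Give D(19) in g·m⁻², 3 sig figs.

D(19) = 2.96e+03 g·m⁻²

carbon steel: T≤10 °C ⇒ hinge +0.150·(1.2−10) = -1.3200
  Pd branch = 1.77·Pd^0.52·e^(0.02·RH+f) = 25.04 μm/a
  Cl⁻ term: 0.102·494.0^0.62·exp(0.033·73+0.04·1.2) = 55.69
  sum: 25.04 + 55.69 → r_corr = 80.73 μm/a
ISO 9224: D(t) = r_corr · t^b with b = 0.523 (carbon steel, B1)
  D(19) = 80.73 × 19^0.523 = 80.73 × 4.664 = 376.5 μm
  Mass loss = 376.5 μm × 7.85 g/cm³ = 2956 g·m⁻²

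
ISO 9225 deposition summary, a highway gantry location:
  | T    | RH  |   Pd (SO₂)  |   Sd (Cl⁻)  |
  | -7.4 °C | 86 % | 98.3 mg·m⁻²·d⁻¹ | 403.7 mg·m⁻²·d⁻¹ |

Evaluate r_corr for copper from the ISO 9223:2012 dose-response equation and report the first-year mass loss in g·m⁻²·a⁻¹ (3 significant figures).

copper: f(T) = +0.126·(T−10) [T≤10 °C] = -2.1924
  SO₂ term: 0.0053·98.3^0.26·exp(0.059·86-2.1924) = 0.3117
  Sd branch = 0.01025·Sd^0.27·e^(0.036·RH+0.049·T) = 0.797 μm/a
  sum: 0.3117 + 0.797 → r_corr = 1.109 μm/a
Convert to mass loss: 1.109 μm/a × 8.96 g/cm³ = 9.934 g·m⁻²·a⁻¹

r_corr = 9.93 g·m⁻²·a⁻¹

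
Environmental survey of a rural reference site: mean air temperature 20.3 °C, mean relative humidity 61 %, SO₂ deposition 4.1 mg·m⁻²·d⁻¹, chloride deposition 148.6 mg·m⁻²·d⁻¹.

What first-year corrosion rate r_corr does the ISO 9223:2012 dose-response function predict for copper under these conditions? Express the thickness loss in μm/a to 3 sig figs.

copper: temperature factor f = -0.080·(10.3) = -0.8240
  SO₂ term: 0.0053·4.1^0.26·exp(0.059·61-0.8240) = 0.1227
  Sd branch = 0.01025·Sd^0.27·e^(0.036·RH+0.049·T) = 0.9613 μm/a
  sum: 0.1227 + 0.9613 → r_corr = 1.084 μm/a

r_corr = 1.08 μm/a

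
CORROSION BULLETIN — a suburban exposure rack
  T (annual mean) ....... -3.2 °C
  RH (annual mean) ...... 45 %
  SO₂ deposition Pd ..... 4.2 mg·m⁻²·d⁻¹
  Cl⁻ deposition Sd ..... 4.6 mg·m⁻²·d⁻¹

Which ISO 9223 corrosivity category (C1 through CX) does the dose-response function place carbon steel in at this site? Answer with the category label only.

carbon steel: f(T) = +0.150·(T−10) [T≤10 °C] = -1.9800
  SO₂ term: 1.77·4.2^0.52·exp(0.02·45-1.9800) = 1.268
  Sd branch = 0.102·Sd^0.62·e^(0.033·RH+0.04·T) = 1.021 μm/a
  sum: 1.268 + 1.021 → r_corr = 2.288 μm/a
Category bounds: 1.3…25 μm/a bracket r_corr ⇒ C2

C2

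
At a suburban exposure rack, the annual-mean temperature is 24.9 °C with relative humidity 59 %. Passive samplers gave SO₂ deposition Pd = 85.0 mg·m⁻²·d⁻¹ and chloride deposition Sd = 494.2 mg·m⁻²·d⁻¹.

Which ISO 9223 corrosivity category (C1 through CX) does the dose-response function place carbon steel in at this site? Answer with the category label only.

C5

carbon steel: temperature factor f = -0.054·(14.9) = -0.8046
  Pd branch = 1.77·Pd^0.52·e^(0.02·RH+f) = 25.96 μm/a
  Sd branch = 0.102·Sd^0.62·e^(0.033·RH+0.04·T) = 90.56 μm/a
  sum: 25.96 + 90.56 → r_corr = 116.5 μm/a
Category bounds: 80…200 μm/a bracket r_corr ⇒ C5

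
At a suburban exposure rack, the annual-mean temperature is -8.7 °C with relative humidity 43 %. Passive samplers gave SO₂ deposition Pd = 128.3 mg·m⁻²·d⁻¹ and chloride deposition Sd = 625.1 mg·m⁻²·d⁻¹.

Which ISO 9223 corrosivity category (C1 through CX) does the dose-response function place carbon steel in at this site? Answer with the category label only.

C2

carbon steel: T≤10 °C ⇒ hinge +0.150·(-8.7−10) = -2.8050
  sulphur-dioxide contribution → 3.159 μm/a
  chloride contribution → 16.11 μm/a
  total first-year rate 19.27 μm/a
Category bounds: 1.3…25 μm/a bracket r_corr ⇒ C2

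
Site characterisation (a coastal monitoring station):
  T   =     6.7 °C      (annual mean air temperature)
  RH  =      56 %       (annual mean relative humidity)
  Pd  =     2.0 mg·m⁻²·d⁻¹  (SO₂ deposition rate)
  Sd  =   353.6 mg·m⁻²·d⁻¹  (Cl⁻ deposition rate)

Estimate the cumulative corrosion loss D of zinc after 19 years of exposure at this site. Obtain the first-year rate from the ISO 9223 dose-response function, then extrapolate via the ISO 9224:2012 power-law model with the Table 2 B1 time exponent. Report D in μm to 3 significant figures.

D(19) = 17.3 μm

zinc: f(T) = +0.038·(T−10) [T≤10 °C] = -0.1254
  sulphur-dioxide contribution → 0.2029 μm/a
  chloride contribution → 1.373 μm/a
  ⇒ r_corr(zinc) = 1.576 μm/a
ISO 9224: D(t) = r_corr · t^b with b = 0.813 (zinc, B1)
  D(19) = 1.576 × 19^0.813 = 1.576 × 10.96 = 17.26 μm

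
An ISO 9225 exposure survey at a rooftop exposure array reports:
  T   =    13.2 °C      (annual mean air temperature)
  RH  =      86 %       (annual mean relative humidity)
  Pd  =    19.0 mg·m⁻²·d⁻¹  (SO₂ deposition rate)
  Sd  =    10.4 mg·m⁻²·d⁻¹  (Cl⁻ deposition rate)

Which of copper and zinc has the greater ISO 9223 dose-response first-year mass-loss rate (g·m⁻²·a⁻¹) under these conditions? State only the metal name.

copper: f(T) = -0.080·(T−10) [T>10 °C] = -0.2560
  sulphur-dioxide contribution → 1.41 μm/a
  chloride contribution → 0.8143 μm/a
  ⇒ r_corr(copper) = 2.224 μm/a
  mass loss = 2.224 μm/a × 8.96 g/cm³ = 19.93 g·m⁻²·a⁻¹
zinc: f(T) = -0.071·(T−10) [T>10 °C] = -0.2272
  sulphur-dioxide contribution → 1.962 μm/a
  chloride contribution → 0.4063 μm/a
  total first-year rate 2.368 μm/a
  mass loss = 2.368 μm/a × 7.14 g/cm³ = 16.91 g·m⁻²·a⁻¹
Ordering by g·m⁻²·a⁻¹: copper (19.9) > zinc (16.9)

copper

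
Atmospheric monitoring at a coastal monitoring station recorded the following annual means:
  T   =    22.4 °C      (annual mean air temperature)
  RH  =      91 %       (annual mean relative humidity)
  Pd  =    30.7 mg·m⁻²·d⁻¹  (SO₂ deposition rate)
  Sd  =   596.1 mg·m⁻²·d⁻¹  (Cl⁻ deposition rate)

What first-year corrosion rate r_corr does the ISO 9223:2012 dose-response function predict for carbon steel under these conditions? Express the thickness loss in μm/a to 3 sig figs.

r_corr = 298 μm/a

carbon steel: f(T) = -0.054·(T−10) [T>10 °C] = -0.6696
  sulphur-dioxide contribution → 33.18 μm/a
  chloride contribution → 264.6 μm/a
  total first-year rate 297.8 μm/a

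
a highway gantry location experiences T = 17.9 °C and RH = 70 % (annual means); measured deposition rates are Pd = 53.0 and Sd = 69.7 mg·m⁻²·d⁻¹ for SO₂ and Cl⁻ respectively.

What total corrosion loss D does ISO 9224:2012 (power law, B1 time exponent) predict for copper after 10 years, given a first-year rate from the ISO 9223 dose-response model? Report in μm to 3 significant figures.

D(10) = 6.76 μm

copper: temperature factor f = -0.080·(7.9) = -0.6320
  SO₂ term: 0.0053·53.0^0.26·exp(0.059·70-0.6320) = 0.4918
  Sd branch = 0.01025·Sd^0.27·e^(0.036·RH+0.049·T) = 0.9632 μm/a
  r_corr = 0.4918 + 0.9632 = 1.455 μm/a
Long-term exponent b (ISO 9224 Table 2, B1) = 0.667
  D(10) = 1.455 × 10^0.667 = 1.455 × 4.645 = 6.759 μm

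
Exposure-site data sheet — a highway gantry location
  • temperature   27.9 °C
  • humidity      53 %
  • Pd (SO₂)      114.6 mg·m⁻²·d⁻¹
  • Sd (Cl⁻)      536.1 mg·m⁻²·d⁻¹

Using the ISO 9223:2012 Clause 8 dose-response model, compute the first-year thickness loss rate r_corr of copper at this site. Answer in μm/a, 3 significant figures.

r_corr = 1.58 μm/a

copper: f(T) = -0.080·(T−10) [T>10 °C] = -1.4320
  sulphur-dioxide contribution → 0.09904 μm/a
  chloride contribution → 1.479 μm/a
  ⇒ r_corr(copper) = 1.578 μm/a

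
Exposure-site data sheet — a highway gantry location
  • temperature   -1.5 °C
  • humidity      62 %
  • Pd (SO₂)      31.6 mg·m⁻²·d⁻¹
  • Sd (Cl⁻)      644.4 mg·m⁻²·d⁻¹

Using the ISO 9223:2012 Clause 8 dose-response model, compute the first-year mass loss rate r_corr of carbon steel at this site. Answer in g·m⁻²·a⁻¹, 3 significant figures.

r_corr = 373 g·m⁻²·a⁻¹

carbon steel: temperature factor f = +0.150·(-11.5) = -1.7250
  SO₂ term: 1.77·31.6^0.52·exp(0.02·62-1.7250) = 6.564
  Cl⁻ term: 0.102·644.4^0.62·exp(0.033·62+0.04·-1.5) = 41
  r_corr = 6.564 + 41 = 47.56 μm/a
Convert to mass loss: 47.56 μm/a × 7.85 g/cm³ = 373.4 g·m⁻²·a⁻¹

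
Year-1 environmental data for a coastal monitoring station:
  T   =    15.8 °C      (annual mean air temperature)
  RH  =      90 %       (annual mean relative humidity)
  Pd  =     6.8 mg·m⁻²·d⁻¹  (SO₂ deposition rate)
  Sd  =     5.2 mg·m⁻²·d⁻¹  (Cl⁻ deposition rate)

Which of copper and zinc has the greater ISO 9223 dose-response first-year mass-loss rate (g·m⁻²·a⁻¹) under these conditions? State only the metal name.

copper

copper: T>10 °C ⇒ hinge -0.080·(15.8−10) = -0.4640
  Pd branch = 0.0053·Pd^0.26·e^(0.059·RH+f) = 1.11 μm/a
  Cl⁻ term: 0.01025·5.2^0.27·exp(0.036·90+0.049·15.8) = 0.8859
  r_corr = 1.11 + 0.8859 = 1.996 μm/a
  mass loss = 1.996 μm/a × 8.96 g/cm³ = 17.88 g·m⁻²·a⁻¹
zinc: T>10 °C ⇒ hinge -0.071·(15.8−10) = -0.4118
  Pd branch = 0.0129·Pd^0.44·e^(0.046·RH+f) = 1.247 μm/a
  Sd branch = 0.0175·Sd^0.57·e^(0.008·RH+0.085·T) = 0.3525 μm/a
  r_corr = 1.247 + 0.3525 = 1.6 μm/a
  mass loss = 1.6 μm/a × 7.14 g/cm³ = 11.42 g·m⁻²·a⁻¹
Ordering by g·m⁻²·a⁻¹: copper (17.9) > zinc (11.4)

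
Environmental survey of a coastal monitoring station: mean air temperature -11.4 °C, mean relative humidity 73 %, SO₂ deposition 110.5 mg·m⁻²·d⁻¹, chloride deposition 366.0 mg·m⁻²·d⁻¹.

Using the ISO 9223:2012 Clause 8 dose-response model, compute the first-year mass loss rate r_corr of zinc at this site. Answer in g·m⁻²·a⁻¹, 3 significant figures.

zinc: temperature factor f = +0.038·(-21.4) = -0.8132
  sulphur-dioxide contribution → 1.303 μm/a
  chloride contribution → 0.3444 μm/a
  total first-year rate 1.647 μm/a
Convert to mass loss: 1.647 μm/a × 7.14 g/cm³ = 11.76 g·m⁻²·a⁻¹

r_corr = 11.8 g·m⁻²·a⁻¹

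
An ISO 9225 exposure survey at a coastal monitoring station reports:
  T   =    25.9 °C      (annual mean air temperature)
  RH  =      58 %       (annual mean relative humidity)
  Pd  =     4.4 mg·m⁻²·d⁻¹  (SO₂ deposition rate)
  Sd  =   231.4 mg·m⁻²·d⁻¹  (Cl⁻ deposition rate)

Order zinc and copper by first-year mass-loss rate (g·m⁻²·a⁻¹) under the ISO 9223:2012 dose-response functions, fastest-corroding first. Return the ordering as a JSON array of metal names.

zinc: T>10 °C ⇒ hinge -0.071·(25.9−10) = -1.1289
  sulphur-dioxide contribution → 0.1154 μm/a
  chloride contribution → 5.602 μm/a
  ⇒ r_corr(zinc) = 5.717 μm/a
  mass loss = 5.717 μm/a × 7.14 g/cm³ = 40.82 g·m⁻²·a⁻¹
copper: f(T) = -0.080·(T−10) [T>10 °C] = -1.2720
  sulphur-dioxide contribution → 0.06688 μm/a
  chloride contribution → 1.28 μm/a
  ⇒ r_corr(copper) = 1.346 μm/a
  mass loss = 1.346 μm/a × 8.96 g/cm³ = 12.06 g·m⁻²·a⁻¹
Ordering by g·m⁻²·a⁻¹: zinc (40.8) > copper (12.1)

["zinc", "copper"]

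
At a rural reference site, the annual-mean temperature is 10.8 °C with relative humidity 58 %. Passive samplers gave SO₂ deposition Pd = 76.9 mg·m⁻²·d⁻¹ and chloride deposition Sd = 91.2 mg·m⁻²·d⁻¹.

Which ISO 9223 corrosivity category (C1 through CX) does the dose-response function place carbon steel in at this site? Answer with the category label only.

carbon steel: T>10 °C ⇒ hinge -0.054·(10.8−10) = -0.0432
  sulphur-dioxide contribution → 51.72 μm/a
  chloride contribution → 17.48 μm/a
  ⇒ r_corr(carbon steel) = 69.21 μm/a
69.2 μm/a falls in (50, 80] for carbon steel → category C4

C4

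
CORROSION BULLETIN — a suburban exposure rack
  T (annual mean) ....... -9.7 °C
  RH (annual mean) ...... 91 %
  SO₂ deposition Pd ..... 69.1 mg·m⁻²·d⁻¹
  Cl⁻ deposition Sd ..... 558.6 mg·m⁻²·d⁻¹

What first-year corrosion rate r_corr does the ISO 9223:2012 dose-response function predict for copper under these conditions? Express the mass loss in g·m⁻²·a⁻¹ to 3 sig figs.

r_corr = 10.9 g·m⁻²·a⁻¹

copper: T≤10 °C ⇒ hinge +0.126·(-9.7−10) = -2.4822
  sulphur-dioxide contribution → 0.2859 μm/a
  chloride contribution → 0.9306 μm/a
  total first-year rate 1.217 μm/a
Convert to mass loss: 1.217 μm/a × 8.96 g/cm³ = 10.9 g·m⁻²·a⁻¹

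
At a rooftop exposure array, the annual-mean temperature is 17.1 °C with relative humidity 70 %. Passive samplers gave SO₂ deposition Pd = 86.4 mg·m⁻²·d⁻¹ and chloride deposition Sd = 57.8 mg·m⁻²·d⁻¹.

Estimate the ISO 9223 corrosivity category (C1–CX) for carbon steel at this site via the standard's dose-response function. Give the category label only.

C4

carbon steel: f(T) = -0.054·(T−10) [T>10 °C] = -0.3834
  SO₂ term: 1.77·86.4^0.52·exp(0.02·70-0.3834) = 49.71
  Sd branch = 0.102·Sd^0.62·e^(0.033·RH+0.04·T) = 25.19 μm/a
  r_corr = 49.71 + 25.19 = 74.9 μm/a
ISO 9223 Table 2 (carbon steel): 50 < 74.9 ≤ 80 μm/a ⇒ C4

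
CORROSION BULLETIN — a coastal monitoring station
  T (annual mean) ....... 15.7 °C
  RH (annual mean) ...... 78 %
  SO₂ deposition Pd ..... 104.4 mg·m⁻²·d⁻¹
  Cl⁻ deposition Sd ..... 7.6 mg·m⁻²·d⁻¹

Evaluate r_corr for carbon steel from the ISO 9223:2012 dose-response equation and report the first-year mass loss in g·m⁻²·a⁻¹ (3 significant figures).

r_corr = 614 g·m⁻²·a⁻¹

carbon steel: f(T) = -0.054·(T−10) [T>10 °C] = -0.3078
  sulphur-dioxide contribution → 69.43 μm/a
  chloride contribution → 8.817 μm/a
  total first-year rate 78.24 μm/a
Convert to mass loss: 78.24 μm/a × 7.85 g/cm³ = 614.2 g·m⁻²·a⁻¹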